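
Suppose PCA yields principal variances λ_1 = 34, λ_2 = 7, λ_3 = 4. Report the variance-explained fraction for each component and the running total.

Step 1 — total variance = trace(Sigma) = Σ λ_i = 34 + 7 + 4 = 45.

Step 2 — fraction explained by component i = λ_i / Σ λ:
  PC1: 34/45 = 0.7556
  PC2: 7/45 = 0.1556
  PC3: 4/45 = 0.0889

Step 3 — cumulative fraction after k components = (λ_1 + ... + λ_k) / Σ λ:
  k = 1: 34/45 = 0.7556
  k = 2: (34 + 7)/45 = 41/45 = 0.9111
  k = 3: (34 + 7 + 4)/45 = 45/45 = 1

Summary (fraction, with percent):

explained: PC1 0.7556 (75.56%), PC2 0.1556 (15.56%), PC3 0.0889 (8.89%);  cumulative: 0.7556, 0.9111, 1


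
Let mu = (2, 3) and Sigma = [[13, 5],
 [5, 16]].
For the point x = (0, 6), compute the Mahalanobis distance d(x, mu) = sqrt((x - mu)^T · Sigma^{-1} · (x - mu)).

Step 1 — centre the observation: (x - mu) = (-2, 3).

Step 2 — invert Sigma. det(Sigma) = 13·16 - (5)² = 183.
  Sigma^{-1} = (1/det) · [[d, -b], [-b, a]] = [[0.0874, -0.0273],
 [-0.0273, 0.071]].

Step 3 — form the quadratic (x - mu)^T · Sigma^{-1} · (x - mu):
  Sigma^{-1} · (x - mu) = (-0.2568, 0.2678).
  (x - mu)^T · [Sigma^{-1} · (x - mu)] = (-2)·(-0.2568) + (3)·(0.2678) = 1.3169.

Step 4 — take square root: d = √(1.3169) ≈ 1.1476.

d(x, mu) = √(1.3169) ≈ 1.1476


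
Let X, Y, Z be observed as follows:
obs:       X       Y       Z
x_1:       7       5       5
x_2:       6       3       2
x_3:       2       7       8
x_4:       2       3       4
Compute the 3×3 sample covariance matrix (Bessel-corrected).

Step 1 — column means:
  mean(X) = (7 + 6 + 2 + 2) / 4 = 17/4 = 4.25
  mean(Y) = (5 + 3 + 7 + 3) / 4 = 18/4 = 4.5
  mean(Z) = (5 + 2 + 8 + 4) / 4 = 19/4 = 4.75

Step 2 — sample covariance S[i,j] = (1/(n-1)) · Σ_k (x_{k,i} - mean_i) · (x_{k,j} - mean_j), with n-1 = 3.
  S[X,X] = ((2.75)·(2.75) + (1.75)·(1.75) + (-2.25)·(-2.25) + (-2.25)·(-2.25)) / 3 = 20.75/3 = 6.9167
  S[X,Y] = ((2.75)·(0.5) + (1.75)·(-1.5) + (-2.25)·(2.5) + (-2.25)·(-1.5)) / 3 = -3.5/3 = -1.1667
  S[X,Z] = ((2.75)·(0.25) + (1.75)·(-2.75) + (-2.25)·(3.25) + (-2.25)·(-0.75)) / 3 = -9.75/3 = -3.25
  S[Y,Y] = ((0.5)·(0.5) + (-1.5)·(-1.5) + (2.5)·(2.5) + (-1.5)·(-1.5)) / 3 = 11/3 = 3.6667
  S[Y,Z] = ((0.5)·(0.25) + (-1.5)·(-2.75) + (2.5)·(3.25) + (-1.5)·(-0.75)) / 3 = 13.5/3 = 4.5
  S[Z,Z] = ((0.25)·(0.25) + (-2.75)·(-2.75) + (3.25)·(3.25) + (-0.75)·(-0.75)) / 3 = 18.75/3 = 6.25

S is symmetric (S[j,i] = S[i,j]). Assembling:

S = [[6.9167, -1.1667, -3.25],
 [-1.1667, 3.6667, 4.5],
 [-3.25, 4.5, 6.25]]


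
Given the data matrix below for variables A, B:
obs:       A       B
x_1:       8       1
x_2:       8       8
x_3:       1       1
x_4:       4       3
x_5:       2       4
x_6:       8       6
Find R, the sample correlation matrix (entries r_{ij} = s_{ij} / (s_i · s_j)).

Step 1 — column means:
  mean(A) = (8 + 8 + 1 + 4 + 2 + 8) / 6 = 31/6 = 5.1667
  mean(B) = (1 + 8 + 1 + 3 + 4 + 6) / 6 = 23/6 = 3.8333

Step 2 — sample variances and covariances s[i,j] = (1/(n-1)) · Σ_k (x_{k,i} - mean_i) · (x_{k,j} - mean_j), with n-1 = 5:
  s[A,A] = ((2.8333)·(2.8333) + (2.8333)·(2.8333) + (-4.1667)·(-4.1667) + (-1.1667)·(-1.1667) + (-3.1667)·(-3.1667) + (2.8333)·(2.8333)) / 5 = 52.8333/5 = 10.5667
  s[A,B] = ((2.8333)·(-2.8333) + (2.8333)·(4.1667) + (-4.1667)·(-2.8333) + (-1.1667)·(-0.8333) + (-3.1667)·(0.1667) + (2.8333)·(2.1667)) / 5 = 22.1667/5 = 4.4333
  s[B,B] = ((-2.8333)·(-2.8333) + (4.1667)·(4.1667) + (-2.8333)·(-2.8333) + (-0.8333)·(-0.8333) + (0.1667)·(0.1667) + (2.1667)·(2.1667)) / 5 = 38.8333/5 = 7.7667
  Sample standard deviations s_i = √(s[i,i]):
  s(A) = √(10.5667) = 3.2506
  s(B) = √(7.7667) = 2.7869

Step 3 — r_{ij} = s_{ij} / (s_i · s_j):
  r[A,A] = 1 (diagonal).
  r[A,B] = 4.4333 / (3.2506 · 2.7869) = 4.4333 / 9.0591 = 0.4894
  r[B,B] = 1 (diagonal).

R is symmetric with unit diagonal. Assembling:

R = [[1, 0.4894],
 [0.4894, 1]]


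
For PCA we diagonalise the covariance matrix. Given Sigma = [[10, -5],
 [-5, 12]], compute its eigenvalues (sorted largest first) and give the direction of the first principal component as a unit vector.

Step 1 — characteristic polynomial of 2×2 Sigma:
  det(Sigma - λI) = λ² - trace · λ + det = 0.
  trace = 10 + 12 = 22, det = 10·12 - (-5)² = 95.
Step 2 — discriminant:
  Δ = trace² - 4·det = 484 - 380 = 104.
Step 3 — eigenvalues:
  λ = (trace ± √Δ)/2 = (22 ± 10.198)/2,
  λ_1 = 16.099,  λ_2 = 5.901.

Step 4 — unit eigenvector for λ_1: solve (Sigma - λ_1 I)v = 0. First row:
  (10 - 16.099)·v_x + (-5)·v_y = 0, i.e. (-6.099)·v_x + (-5)·v_y = 0,
  so v ∝ (b, λ_1 - a) = (-5, 6.099); multiply by -1 so the first entry is positive: u = (5, -6.099).
  ||u|| = √((5)² + (-6.099)²) = √(62.198) ≈ 7.8866,
  v_1 = u/||u|| ≈ (0.634, -0.7733) (||v_1|| = 1).

λ_1 = 16.099,  λ_2 = 5.901;  v_1 ≈ (0.634, -0.7733)


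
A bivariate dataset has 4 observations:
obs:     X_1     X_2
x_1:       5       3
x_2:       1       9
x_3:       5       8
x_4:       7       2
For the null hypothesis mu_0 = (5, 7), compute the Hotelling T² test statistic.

Step 1 — sample mean vector:
  mean(X_1) = (5 + 1 + 5 + 7) / 4 = 18/4 = 4.5
  mean(X_2) = (3 + 9 + 8 + 2) / 4 = 22/4 = 5.5
  x̄ = (4.5, 5.5),  deviation x̄ - mu_0 = (4.5, 5.5) - (5, 7) = (-0.5, -1.5).

Step 2 — sample covariance matrix, S[i,j] = (1/(n-1)) · Σ_k (x_{k,i} - mean_i) · (x_{k,j} - mean_j), divisor n-1 = 3:
  S[X_1,X_1] = ((0.5)·(0.5) + (-3.5)·(-3.5) + (0.5)·(0.5) + (2.5)·(2.5)) / 3 = 19/3 = 6.3333
  S[X_1,X_2] = ((0.5)·(-2.5) + (-3.5)·(3.5) + (0.5)·(2.5) + (2.5)·(-3.5)) / 3 = -21/3 = -7
  S[X_2,X_2] = ((-2.5)·(-2.5) + (3.5)·(3.5) + (2.5)·(2.5) + (-3.5)·(-3.5)) / 3 = 37/3 = 12.3333
  S = [[6.3333, -7],
 [-7, 12.3333]].

Step 3 — invert S. det(S) = 6.3333·12.3333 - (-7)² = 29.1111.
  S^{-1} = (1/det) · [[d, -b], [-b, a]] = [[0.4237, 0.2405],
 [0.2405, 0.2176]].

Step 4 — quadratic form (x̄ - mu_0)^T · S^{-1} · (x̄ - mu_0):
  S^{-1} · (x̄ - mu_0) = (-0.5725, -0.4466),
  (x̄ - mu_0)^T · [...] = (-0.5)·(-0.5725) + (-1.5)·(-0.4466) = 0.9561.

Step 5 — scale by n: T² = 4 · 0.9561 = 3.8244.

T² ≈ 3.8244


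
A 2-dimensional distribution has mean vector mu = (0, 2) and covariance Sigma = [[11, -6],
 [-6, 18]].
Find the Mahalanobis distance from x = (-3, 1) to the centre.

Step 1 — centre the observation: (x - mu) = (-3, -1).

Step 2 — invert Sigma. det(Sigma) = 11·18 - (-6)² = 162.
  Sigma^{-1} = (1/det) · [[d, -b], [-b, a]] = [[0.1111, 0.037],
 [0.037, 0.0679]].

Step 3 — form the quadratic (x - mu)^T · Sigma^{-1} · (x - mu):
  Sigma^{-1} · (x - mu) = (-0.3704, -0.179).
  (x - mu)^T · [Sigma^{-1} · (x - mu)] = (-3)·(-0.3704) + (-1)·(-0.179) = 1.2901.

Step 4 — take square root: d = √(1.2901) ≈ 1.1358.

d(x, mu) = √(1.2901) ≈ 1.1358


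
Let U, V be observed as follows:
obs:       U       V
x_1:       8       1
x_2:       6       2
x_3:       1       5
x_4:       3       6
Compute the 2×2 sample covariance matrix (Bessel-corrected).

Step 1 — column means:
  mean(U) = (8 + 6 + 1 + 3) / 4 = 18/4 = 4.5
  mean(V) = (1 + 2 + 5 + 6) / 4 = 14/4 = 3.5

Step 2 — sample covariance S[i,j] = (1/(n-1)) · Σ_k (x_{k,i} - mean_i) · (x_{k,j} - mean_j), with n-1 = 3.
  S[U,U] = ((3.5)·(3.5) + (1.5)·(1.5) + (-3.5)·(-3.5) + (-1.5)·(-1.5)) / 3 = 29/3 = 9.6667
  S[U,V] = ((3.5)·(-2.5) + (1.5)·(-1.5) + (-3.5)·(1.5) + (-1.5)·(2.5)) / 3 = -20/3 = -6.6667
  S[V,V] = ((-2.5)·(-2.5) + (-1.5)·(-1.5) + (1.5)·(1.5) + (2.5)·(2.5)) / 3 = 17/3 = 5.6667

S is symmetric (S[j,i] = S[i,j]). Assembling:

S = [[9.6667, -6.6667],
 [-6.6667, 5.6667]]


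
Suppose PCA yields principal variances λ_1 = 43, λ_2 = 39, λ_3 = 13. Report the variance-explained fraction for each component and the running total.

Step 1 — total variance = trace(Sigma) = Σ λ_i = 43 + 39 + 13 = 95.

Step 2 — fraction explained by component i = λ_i / Σ λ:
  PC1: 43/95 = 0.4526
  PC2: 39/95 = 0.4105
  PC3: 13/95 = 0.1368

Step 3 — cumulative fraction after k components = (λ_1 + ... + λ_k) / Σ λ:
  k = 1: 43/95 = 0.4526
  k = 2: (43 + 39)/95 = 82/95 = 0.8632
  k = 3: (43 + 39 + 13)/95 = 95/95 = 1

Summary (fraction, with percent):

explained: PC1 0.4526 (45.26%), PC2 0.4105 (41.05%), PC3 0.1368 (13.68%);  cumulative: 0.4526, 0.8632, 1


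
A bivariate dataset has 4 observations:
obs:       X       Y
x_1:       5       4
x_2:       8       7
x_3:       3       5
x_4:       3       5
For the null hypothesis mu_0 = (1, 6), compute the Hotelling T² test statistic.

Step 1 — sample mean vector:
  mean(X) = (5 + 8 + 3 + 3) / 4 = 19/4 = 4.75
  mean(Y) = (4 + 7 + 5 + 5) / 4 = 21/4 = 5.25
  x̄ = (4.75, 5.25),  deviation x̄ - mu_0 = (4.75, 5.25) - (1, 6) = (3.75, -0.75).

Step 2 — sample covariance matrix, S[i,j] = (1/(n-1)) · Σ_k (x_{k,i} - mean_i) · (x_{k,j} - mean_j), divisor n-1 = 3:
  S[X,X] = ((0.25)·(0.25) + (3.25)·(3.25) + (-1.75)·(-1.75) + (-1.75)·(-1.75)) / 3 = 16.75/3 = 5.5833
  S[X,Y] = ((0.25)·(-1.25) + (3.25)·(1.75) + (-1.75)·(-0.25) + (-1.75)·(-0.25)) / 3 = 6.25/3 = 2.0833
  S[Y,Y] = ((-1.25)·(-1.25) + (1.75)·(1.75) + (-0.25)·(-0.25) + (-0.25)·(-0.25)) / 3 = 4.75/3 = 1.5833
  S = [[5.5833, 2.0833],
 [2.0833, 1.5833]].

Step 3 — invert S. det(S) = 5.5833·1.5833 - (2.0833)² = 4.5.
  S^{-1} = (1/det) · [[d, -b], [-b, a]] = [[0.3519, -0.463],
 [-0.463, 1.2407]].

Step 4 — quadratic form (x̄ - mu_0)^T · S^{-1} · (x̄ - mu_0):
  S^{-1} · (x̄ - mu_0) = (1.6667, -2.6667),
  (x̄ - mu_0)^T · [...] = (3.75)·(1.6667) + (-0.75)·(-2.6667) = 8.25.

Step 5 — scale by n: T² = 4 · 8.25 = 33.

T² ≈ 33


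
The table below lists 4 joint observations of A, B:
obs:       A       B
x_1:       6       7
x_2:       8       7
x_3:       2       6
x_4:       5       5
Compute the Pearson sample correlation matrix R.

Step 1 — column means:
  mean(A) = (6 + 8 + 2 + 5) / 4 = 21/4 = 5.25
  mean(B) = (7 + 7 + 6 + 5) / 4 = 25/4 = 6.25

Step 2 — sample variances and covariances s[i,j] = (1/(n-1)) · Σ_k (x_{k,i} - mean_i) · (x_{k,j} - mean_j), with n-1 = 3:
  s[A,A] = ((0.75)·(0.75) + (2.75)·(2.75) + (-3.25)·(-3.25) + (-0.25)·(-0.25)) / 3 = 18.75/3 = 6.25
  s[A,B] = ((0.75)·(0.75) + (2.75)·(0.75) + (-3.25)·(-0.25) + (-0.25)·(-1.25)) / 3 = 3.75/3 = 1.25
  s[B,B] = ((0.75)·(0.75) + (0.75)·(0.75) + (-0.25)·(-0.25) + (-1.25)·(-1.25)) / 3 = 2.75/3 = 0.9167
  Sample standard deviations s_i = √(s[i,i]):
  s(A) = √(6.25) = 2.5
  s(B) = √(0.9167) = 0.9574

Step 3 — r_{ij} = s_{ij} / (s_i · s_j):
  r[A,A] = 1 (diagonal).
  r[A,B] = 1.25 / (2.5 · 0.9574) = 1.25 / 2.3936 = 0.5222
  r[B,B] = 1 (diagonal).

R is symmetric with unit diagonal. Assembling:

R = [[1, 0.5222],
 [0.5222, 1]]


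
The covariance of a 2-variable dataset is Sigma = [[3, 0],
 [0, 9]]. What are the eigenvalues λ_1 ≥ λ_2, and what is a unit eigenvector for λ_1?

Step 1 — characteristic polynomial of 2×2 Sigma:
  det(Sigma - λI) = λ² - trace · λ + det = 0.
  trace = 3 + 9 = 12, det = 3·9 - (0)² = 27.
Step 2 — discriminant:
  Δ = trace² - 4·det = 144 - 108 = 36.
Step 3 — eigenvalues:
  λ = (trace ± √Δ)/2 = (12 ± 6)/2,
  λ_1 = 9,  λ_2 = 3.

Step 4 — unit eigenvector for λ_1: Sigma is diagonal, so its eigenvectors are the coordinate axes. λ_1 = 9 is the diagonal entry on the second coordinate axis, hence
  v_1 = (0, 1) (||v_1|| = 1).

λ_1 = 9,  λ_2 = 3;  v_1 ≈ (0, 1)


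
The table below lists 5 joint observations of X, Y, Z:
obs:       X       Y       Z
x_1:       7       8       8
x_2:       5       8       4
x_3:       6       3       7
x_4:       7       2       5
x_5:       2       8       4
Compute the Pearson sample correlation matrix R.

Step 1 — column means:
  mean(X) = (7 + 5 + 6 + 7 + 2) / 5 = 27/5 = 5.4
  mean(Y) = (8 + 8 + 3 + 2 + 8) / 5 = 29/5 = 5.8
  mean(Z) = (8 + 4 + 7 + 5 + 4) / 5 = 28/5 = 5.6

Step 2 — sample variances and covariances s[i,j] = (1/(n-1)) · Σ_k (x_{k,i} - mean_i) · (x_{k,j} - mean_j), with n-1 = 4:
  s[X,X] = ((1.6)·(1.6) + (-0.4)·(-0.4) + (0.6)·(0.6) + (1.6)·(1.6) + (-3.4)·(-3.4)) / 4 = 17.2/4 = 4.3
  s[X,Y] = ((1.6)·(2.2) + (-0.4)·(2.2) + (0.6)·(-2.8) + (1.6)·(-3.8) + (-3.4)·(2.2)) / 4 = -12.6/4 = -3.15
  s[X,Z] = ((1.6)·(2.4) + (-0.4)·(-1.6) + (0.6)·(1.4) + (1.6)·(-0.6) + (-3.4)·(-1.6)) / 4 = 9.8/4 = 2.45
  s[Y,Y] = ((2.2)·(2.2) + (2.2)·(2.2) + (-2.8)·(-2.8) + (-3.8)·(-3.8) + (2.2)·(2.2)) / 4 = 36.8/4 = 9.2
  s[Y,Z] = ((2.2)·(2.4) + (2.2)·(-1.6) + (-2.8)·(1.4) + (-3.8)·(-0.6) + (2.2)·(-1.6)) / 4 = -3.4/4 = -0.85
  s[Z,Z] = ((2.4)·(2.4) + (-1.6)·(-1.6) + (1.4)·(1.4) + (-0.6)·(-0.6) + (-1.6)·(-1.6)) / 4 = 13.2/4 = 3.3
  Sample standard deviations s_i = √(s[i,i]):
  s(X) = √(4.3) = 2.0736
  s(Y) = √(9.2) = 3.0332
  s(Z) = √(3.3) = 1.8166

Step 3 — r_{ij} = s_{ij} / (s_i · s_j):
  r[X,X] = 1 (diagonal).
  r[X,Y] = -3.15 / (2.0736 · 3.0332) = -3.15 / 6.2897 = -0.5008
  r[X,Z] = 2.45 / (2.0736 · 1.8166) = 2.45 / 3.767 = 0.6504
  r[Y,Y] = 1 (diagonal).
  r[Y,Z] = -0.85 / (3.0332 · 1.8166) = -0.85 / 5.51 = -0.1543
  r[Z,Z] = 1 (diagonal).

R is symmetric with unit diagonal. Assembling:

R = [[1, -0.5008, 0.6504],
 [-0.5008, 1, -0.1543],
 [0.6504, -0.1543, 1]]


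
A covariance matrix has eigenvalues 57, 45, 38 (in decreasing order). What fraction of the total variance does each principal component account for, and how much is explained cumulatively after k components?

Step 1 — total variance = trace(Sigma) = Σ λ_i = 57 + 45 + 38 = 140.

Step 2 — fraction explained by component i = λ_i / Σ λ:
  PC1: 57/140 = 0.4071
  PC2: 45/140 = 0.3214
  PC3: 38/140 = 0.2714

Step 3 — cumulative fraction after k components = (λ_1 + ... + λ_k) / Σ λ:
  k = 1: 57/140 = 0.4071
  k = 2: (57 + 45)/140 = 102/140 = 0.7286
  k = 3: (57 + 45 + 38)/140 = 140/140 = 1

Summary (fraction, with percent):

explained: PC1 0.4071 (40.71%), PC2 0.3214 (32.14%), PC3 0.2714 (27.14%);  cumulative: 0.4071, 0.7286, 1


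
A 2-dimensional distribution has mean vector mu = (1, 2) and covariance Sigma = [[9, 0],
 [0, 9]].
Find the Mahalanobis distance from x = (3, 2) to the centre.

Step 1 — centre the observation: (x - mu) = (2, 0).

Step 2 — invert Sigma. det(Sigma) = 9·9 - (0)² = 81.
  Sigma^{-1} = (1/det) · [[d, -b], [-b, a]] = [[0.1111, 0],
 [0, 0.1111]].

Step 3 — form the quadratic (x - mu)^T · Sigma^{-1} · (x - mu):
  Sigma^{-1} · (x - mu) = (0.2222, 0).
  (x - mu)^T · [Sigma^{-1} · (x - mu)] = (2)·(0.2222) + (0)·(0) = 0.4444.

Step 4 — take square root: d = √(0.4444) ≈ 0.6667.

d(x, mu) = √(0.4444) ≈ 0.6667


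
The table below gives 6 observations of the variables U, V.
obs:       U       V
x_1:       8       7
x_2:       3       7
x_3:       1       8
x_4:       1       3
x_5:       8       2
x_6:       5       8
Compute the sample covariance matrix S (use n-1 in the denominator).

Step 1 — column means:
  mean(U) = (8 + 3 + 1 + 1 + 8 + 5) / 6 = 26/6 = 4.3333
  mean(V) = (7 + 7 + 8 + 3 + 2 + 8) / 6 = 35/6 = 5.8333

Step 2 — sample covariance S[i,j] = (1/(n-1)) · Σ_k (x_{k,i} - mean_i) · (x_{k,j} - mean_j), with n-1 = 5.
  S[U,U] = ((3.6667)·(3.6667) + (-1.3333)·(-1.3333) + (-3.3333)·(-3.3333) + (-3.3333)·(-3.3333) + (3.6667)·(3.6667) + (0.6667)·(0.6667)) / 5 = 51.3333/5 = 10.2667
  S[U,V] = ((3.6667)·(1.1667) + (-1.3333)·(1.1667) + (-3.3333)·(2.1667) + (-3.3333)·(-2.8333) + (3.6667)·(-3.8333) + (0.6667)·(2.1667)) / 5 = -7.6667/5 = -1.5333
  S[V,V] = ((1.1667)·(1.1667) + (1.1667)·(1.1667) + (2.1667)·(2.1667) + (-2.8333)·(-2.8333) + (-3.8333)·(-3.8333) + (2.1667)·(2.1667)) / 5 = 34.8333/5 = 6.9667

S is symmetric (S[j,i] = S[i,j]). Assembling:

S = [[10.2667, -1.5333],
 [-1.5333, 6.9667]]


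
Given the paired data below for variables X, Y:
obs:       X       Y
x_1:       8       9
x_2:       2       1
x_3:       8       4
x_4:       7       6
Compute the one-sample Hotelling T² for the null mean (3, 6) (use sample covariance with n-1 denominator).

Step 1 — sample mean vector:
  mean(X) = (8 + 2 + 8 + 7) / 4 = 25/4 = 6.25
  mean(Y) = (9 + 1 + 4 + 6) / 4 = 20/4 = 5
  x̄ = (6.25, 5),  deviation x̄ - mu_0 = (6.25, 5) - (3, 6) = (3.25, -1).

Step 2 — sample covariance matrix, S[i,j] = (1/(n-1)) · Σ_k (x_{k,i} - mean_i) · (x_{k,j} - mean_j), divisor n-1 = 3:
  S[X,X] = ((1.75)·(1.75) + (-4.25)·(-4.25) + (1.75)·(1.75) + (0.75)·(0.75)) / 3 = 24.75/3 = 8.25
  S[X,Y] = ((1.75)·(4) + (-4.25)·(-4) + (1.75)·(-1) + (0.75)·(1)) / 3 = 23/3 = 7.6667
  S[Y,Y] = ((4)·(4) + (-4)·(-4) + (-1)·(-1) + (1)·(1)) / 3 = 34/3 = 11.3333
  S = [[8.25, 7.6667],
 [7.6667, 11.3333]].

Step 3 — invert S. det(S) = 8.25·11.3333 - (7.6667)² = 34.7222.
  S^{-1} = (1/det) · [[d, -b], [-b, a]] = [[0.3264, -0.2208],
 [-0.2208, 0.2376]].

Step 4 — quadratic form (x̄ - mu_0)^T · S^{-1} · (x̄ - mu_0):
  S^{-1} · (x̄ - mu_0) = (1.2816, -0.9552),
  (x̄ - mu_0)^T · [...] = (3.25)·(1.2816) + (-1)·(-0.9552) = 5.1204.

Step 5 — scale by n: T² = 4 · 5.1204 = 20.4816.

T² ≈ 20.4816


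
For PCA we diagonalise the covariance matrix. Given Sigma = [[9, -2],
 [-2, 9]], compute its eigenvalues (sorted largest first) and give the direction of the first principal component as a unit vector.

Step 1 — characteristic polynomial of 2×2 Sigma:
  det(Sigma - λI) = λ² - trace · λ + det = 0.
  trace = 9 + 9 = 18, det = 9·9 - (-2)² = 77.
Step 2 — discriminant:
  Δ = trace² - 4·det = 324 - 308 = 16.
Step 3 — eigenvalues:
  λ = (trace ± √Δ)/2 = (18 ± 4)/2,
  λ_1 = 11,  λ_2 = 7.

Step 4 — unit eigenvector for λ_1: solve (Sigma - λ_1 I)v = 0. First row:
  (9 - 11)·v_x + (-2)·v_y = 0, i.e. (-2)·v_x + (-2)·v_y = 0,
  so v ∝ (b, λ_1 - a) = (-2, 2); multiply by -1 so the first entry is positive: u = (2, -2).
  ||u|| = √((2)² + (-2)²) = √(8) ≈ 2.8284,
  v_1 = u/||u|| ≈ (0.7071, -0.7071) (||v_1|| = 1).

λ_1 = 11,  λ_2 = 7;  v_1 ≈ (0.7071, -0.7071)


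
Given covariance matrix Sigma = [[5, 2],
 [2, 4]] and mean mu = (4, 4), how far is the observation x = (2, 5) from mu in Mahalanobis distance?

Step 1 — centre the observation: (x - mu) = (-2, 1).

Step 2 — invert Sigma. det(Sigma) = 5·4 - (2)² = 16.
  Sigma^{-1} = (1/det) · [[d, -b], [-b, a]] = [[0.25, -0.125],
 [-0.125, 0.3125]].

Step 3 — form the quadratic (x - mu)^T · Sigma^{-1} · (x - mu):
  Sigma^{-1} · (x - mu) = (-0.625, 0.5625).
  (x - mu)^T · [Sigma^{-1} · (x - mu)] = (-2)·(-0.625) + (1)·(0.5625) = 1.8125.

Step 4 — take square root: d = √(1.8125) ≈ 1.3463.

d(x, mu) = √(1.8125) ≈ 1.3463


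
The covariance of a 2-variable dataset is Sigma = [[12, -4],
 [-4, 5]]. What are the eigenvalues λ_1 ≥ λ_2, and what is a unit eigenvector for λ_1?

Step 1 — characteristic polynomial of 2×2 Sigma:
  det(Sigma - λI) = λ² - trace · λ + det = 0.
  trace = 12 + 5 = 17, det = 12·5 - (-4)² = 44.
Step 2 — discriminant:
  Δ = trace² - 4·det = 289 - 176 = 113.
Step 3 — eigenvalues:
  λ = (trace ± √Δ)/2 = (17 ± 10.6301)/2,
  λ_1 = 13.8151,  λ_2 = 3.1849.

Step 4 — unit eigenvector for λ_1: solve (Sigma - λ_1 I)v = 0. First row:
  (12 - 13.8151)·v_x + (-4)·v_y = 0, i.e. (-1.8151)·v_x + (-4)·v_y = 0,
  so v ∝ (b, λ_1 - a) = (-4, 1.8151); multiply by -1 so the first entry is positive: u = (4, -1.8151).
  ||u|| = √((4)² + (-1.8151)²) = √(19.2945) ≈ 4.3925,
  v_1 = u/||u|| ≈ (0.9106, -0.4132) (||v_1|| = 1).

λ_1 = 13.8151,  λ_2 = 3.1849;  v_1 ≈ (0.9106, -0.4132)


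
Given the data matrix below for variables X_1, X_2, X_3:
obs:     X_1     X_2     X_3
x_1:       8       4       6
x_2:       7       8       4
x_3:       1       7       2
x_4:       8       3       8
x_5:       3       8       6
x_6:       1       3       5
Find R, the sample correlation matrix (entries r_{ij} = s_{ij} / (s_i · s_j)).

Step 1 — column means:
  mean(X_1) = (8 + 7 + 1 + 8 + 3 + 1) / 6 = 28/6 = 4.6667
  mean(X_2) = (4 + 8 + 7 + 3 + 8 + 3) / 6 = 33/6 = 5.5
  mean(X_3) = (6 + 4 + 2 + 8 + 6 + 5) / 6 = 31/6 = 5.1667

Step 2 — sample variances and covariances s[i,j] = (1/(n-1)) · Σ_k (x_{k,i} - mean_i) · (x_{k,j} - mean_j), with n-1 = 5:
  s[X_1,X_1] = ((3.3333)·(3.3333) + (2.3333)·(2.3333) + (-3.6667)·(-3.6667) + (3.3333)·(3.3333) + (-1.6667)·(-1.6667) + (-3.6667)·(-3.6667)) / 5 = 57.3333/5 = 11.4667
  s[X_1,X_2] = ((3.3333)·(-1.5) + (2.3333)·(2.5) + (-3.6667)·(1.5) + (3.3333)·(-2.5) + (-1.6667)·(2.5) + (-3.6667)·(-2.5)) / 5 = -8/5 = -1.6
  s[X_1,X_3] = ((3.3333)·(0.8333) + (2.3333)·(-1.1667) + (-3.6667)·(-3.1667) + (3.3333)·(2.8333) + (-1.6667)·(0.8333) + (-3.6667)·(-0.1667)) / 5 = 20.3333/5 = 4.0667
  s[X_2,X_2] = ((-1.5)·(-1.5) + (2.5)·(2.5) + (1.5)·(1.5) + (-2.5)·(-2.5) + (2.5)·(2.5) + (-2.5)·(-2.5)) / 5 = 29.5/5 = 5.9
  s[X_2,X_3] = ((-1.5)·(0.8333) + (2.5)·(-1.1667) + (1.5)·(-3.1667) + (-2.5)·(2.8333) + (2.5)·(0.8333) + (-2.5)·(-0.1667)) / 5 = -13.5/5 = -2.7
  s[X_3,X_3] = ((0.8333)·(0.8333) + (-1.1667)·(-1.1667) + (-3.1667)·(-3.1667) + (2.8333)·(2.8333) + (0.8333)·(0.8333) + (-0.1667)·(-0.1667)) / 5 = 20.8333/5 = 4.1667
  Sample standard deviations s_i = √(s[i,i]):
  s(X_1) = √(11.4667) = 3.3862
  s(X_2) = √(5.9) = 2.429
  s(X_3) = √(4.1667) = 2.0412

Step 3 — r_{ij} = s_{ij} / (s_i · s_j):
  r[X_1,X_1] = 1 (diagonal).
  r[X_1,X_2] = -1.6 / (3.3862 · 2.429) = -1.6 / 8.2252 = -0.1945
  r[X_1,X_3] = 4.0667 / (3.3862 · 2.0412) = 4.0667 / 6.9121 = 0.5883
  r[X_2,X_2] = 1 (diagonal).
  r[X_2,X_3] = -2.7 / (2.429 · 2.0412) = -2.7 / 4.9582 = -0.5446
  r[X_3,X_3] = 1 (diagonal).

R is symmetric with unit diagonal. Assembling:

R = [[1, -0.1945, 0.5883],
 [-0.1945, 1, -0.5446],
 [0.5883, -0.5446, 1]]


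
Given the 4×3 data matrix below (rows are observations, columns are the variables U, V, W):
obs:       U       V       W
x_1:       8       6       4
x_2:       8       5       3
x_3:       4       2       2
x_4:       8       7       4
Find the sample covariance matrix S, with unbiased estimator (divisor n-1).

Step 1 — column means:
  mean(U) = (8 + 8 + 4 + 8) / 4 = 28/4 = 7
  mean(V) = (6 + 5 + 2 + 7) / 4 = 20/4 = 5
  mean(W) = (4 + 3 + 2 + 4) / 4 = 13/4 = 3.25

Step 2 — sample covariance S[i,j] = (1/(n-1)) · Σ_k (x_{k,i} - mean_i) · (x_{k,j} - mean_j), with n-1 = 3.
  S[U,U] = ((1)·(1) + (1)·(1) + (-3)·(-3) + (1)·(1)) / 3 = 12/3 = 4
  S[U,V] = ((1)·(1) + (1)·(0) + (-3)·(-3) + (1)·(2)) / 3 = 12/3 = 4
  S[U,W] = ((1)·(0.75) + (1)·(-0.25) + (-3)·(-1.25) + (1)·(0.75)) / 3 = 5/3 = 1.6667
  S[V,V] = ((1)·(1) + (0)·(0) + (-3)·(-3) + (2)·(2)) / 3 = 14/3 = 4.6667
  S[V,W] = ((1)·(0.75) + (0)·(-0.25) + (-3)·(-1.25) + (2)·(0.75)) / 3 = 6/3 = 2
  S[W,W] = ((0.75)·(0.75) + (-0.25)·(-0.25) + (-1.25)·(-1.25) + (0.75)·(0.75)) / 3 = 2.75/3 = 0.9167

S is symmetric (S[j,i] = S[i,j]). Assembling:

S = [[4, 4, 1.6667],
 [4, 4.6667, 2],
 [1.6667, 2, 0.9167]]


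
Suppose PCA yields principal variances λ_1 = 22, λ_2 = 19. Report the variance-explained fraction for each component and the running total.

Step 1 — total variance = trace(Sigma) = Σ λ_i = 22 + 19 = 41.

Step 2 — fraction explained by component i = λ_i / Σ λ:
  PC1: 22/41 = 0.5366
  PC2: 19/41 = 0.4634

Step 3 — cumulative fraction after k components = (λ_1 + ... + λ_k) / Σ λ:
  k = 1: 22/41 = 0.5366
  k = 2: (22 + 19)/41 = 41/41 = 1

Summary (fraction, with percent):

explained: PC1 0.5366 (53.66%), PC2 0.4634 (46.34%);  cumulative: 0.5366, 1


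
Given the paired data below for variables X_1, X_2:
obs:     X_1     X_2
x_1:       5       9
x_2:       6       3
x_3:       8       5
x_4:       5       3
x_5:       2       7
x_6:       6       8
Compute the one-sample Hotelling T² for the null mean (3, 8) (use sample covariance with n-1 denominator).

Step 1 — sample mean vector:
  mean(X_1) = (5 + 6 + 8 + 5 + 2 + 6) / 6 = 32/6 = 5.3333
  mean(X_2) = (9 + 3 + 5 + 3 + 7 + 8) / 6 = 35/6 = 5.8333
  x̄ = (5.3333, 5.8333),  deviation x̄ - mu_0 = (5.3333, 5.8333) - (3, 8) = (2.3333, -2.1667).

Step 2 — sample covariance matrix, S[i,j] = (1/(n-1)) · Σ_k (x_{k,i} - mean_i) · (x_{k,j} - mean_j), divisor n-1 = 5:
  S[X_1,X_1] = ((-0.3333)·(-0.3333) + (0.6667)·(0.6667) + (2.6667)·(2.6667) + (-0.3333)·(-0.3333) + (-3.3333)·(-3.3333) + (0.6667)·(0.6667)) / 5 = 19.3333/5 = 3.8667
  S[X_1,X_2] = ((-0.3333)·(3.1667) + (0.6667)·(-2.8333) + (2.6667)·(-0.8333) + (-0.3333)·(-2.8333) + (-3.3333)·(1.1667) + (0.6667)·(2.1667)) / 5 = -6.6667/5 = -1.3333
  S[X_2,X_2] = ((3.1667)·(3.1667) + (-2.8333)·(-2.8333) + (-0.8333)·(-0.8333) + (-2.8333)·(-2.8333) + (1.1667)·(1.1667) + (2.1667)·(2.1667)) / 5 = 32.8333/5 = 6.5667
  S = [[3.8667, -1.3333],
 [-1.3333, 6.5667]].

Step 3 — invert S. det(S) = 3.8667·6.5667 - (-1.3333)² = 23.6133.
  S^{-1} = (1/det) · [[d, -b], [-b, a]] = [[0.2781, 0.0565],
 [0.0565, 0.1637]].

Step 4 — quadratic form (x̄ - mu_0)^T · S^{-1} · (x̄ - mu_0):
  S^{-1} · (x̄ - mu_0) = (0.5265, -0.223),
  (x̄ - mu_0)^T · [...] = (2.3333)·(0.5265) + (-2.1667)·(-0.223) = 1.7118.

Step 5 — scale by n: T² = 6 · 1.7118 = 10.271.

T² ≈ 10.271


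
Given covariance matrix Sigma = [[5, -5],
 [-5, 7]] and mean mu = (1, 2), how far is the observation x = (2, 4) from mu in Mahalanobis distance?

Step 1 — centre the observation: (x - mu) = (1, 2).

Step 2 — invert Sigma. det(Sigma) = 5·7 - (-5)² = 10.
  Sigma^{-1} = (1/det) · [[d, -b], [-b, a]] = [[0.7, 0.5],
 [0.5, 0.5]].

Step 3 — form the quadratic (x - mu)^T · Sigma^{-1} · (x - mu):
  Sigma^{-1} · (x - mu) = (1.7, 1.5).
  (x - mu)^T · [Sigma^{-1} · (x - mu)] = (1)·(1.7) + (2)·(1.5) = 4.7.

Step 4 — take square root: d = √(4.7) ≈ 2.1679.

d(x, mu) = √(4.7) ≈ 2.1679


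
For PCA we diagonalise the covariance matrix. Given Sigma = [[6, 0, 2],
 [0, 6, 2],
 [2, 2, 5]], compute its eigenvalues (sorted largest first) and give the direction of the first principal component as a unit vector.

Step 1 — characteristic polynomial p(λ) = det(λI - Sigma) = λ³ - tr·λ² + c_1·λ - det, where tr = trace, c_1 = sum of the principal 2×2 minors, det = det(Sigma):
  tr = 6 + 6 + 5 = 17,
  c_1 = (6·6 - (0)²) + (6·5 - (2)²) + (6·5 - (2)²) = 36 + 26 + 26 = 88,
  det = 6·(6·5 - (2)²) - (0)·((0)·5 - (2)·(2)) + (2)·((0)·(2) - 6·(2)) = 6·(26) - (0)·(-4) + (2)·(-12) = 132.
  So p(λ) = λ³ - 17λ² + 88λ - 132.
Step 2 — look for an integer root (rational root theorem: any rational root is an integer divisor of 132). Testing λ = 6:
  p(6) = 216 - 612 + 528 - 132 = 0  ✓
  Dividing out (λ - 6): p(λ) = (λ - 6)(λ² - 11λ + 22).
Step 3 — remaining eigenvalues from the quadratic λ² - 11λ + 22 = 0:
  Δ = 11² - 4·22 = 121 - 88 = 33,  λ = (11 ± √33)/2 = (11 ± 5.7446)/2 ≈ 8.3723 or 2.6277.
  Sorted: λ_1 = 8.3723,  λ_2 = 6,  λ_3 = 2.6277  (check: sum = 17 = tr ✓).

Step 4 — unit eigenvector for λ_1 ≈ 8.3723: v spans the null space of (Sigma - λ_1 I), whose rows are
  r_1 = (-2.3723, 0, 2),  r_2 = (0, -2.3723, 2),  r_3 = (2, 2, -3.3723).
  v is orthogonal to every row, so take v ∝ r_1 × r_2 = ((0)·(2) - (2)·(-2.3723), (2)·(0) - (-2.3723)·(2), (-2.3723)·(-2.3723) - (0)·(0)) ≈ (4.7446, 4.7446, 5.6277).
  Let u = (4.7446, 4.7446, 5.6277).
  ||u|| = √((4.7446)² + (4.7446)² + (5.6277)²) = √(76.693) ≈ 8.7575,  v_1 = u/||u|| ≈ (0.5418, 0.5418, 0.6426) (||v_1|| = 1).

λ_1 = 8.3723,  λ_2 = 6,  λ_3 = 2.6277;  v_1 ≈ (0.5418, 0.5418, 0.6426)


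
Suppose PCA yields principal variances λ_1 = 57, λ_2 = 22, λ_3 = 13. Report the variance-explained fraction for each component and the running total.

Step 1 — total variance = trace(Sigma) = Σ λ_i = 57 + 22 + 13 = 92.

Step 2 — fraction explained by component i = λ_i / Σ λ:
  PC1: 57/92 = 0.6196
  PC2: 22/92 = 0.2391
  PC3: 13/92 = 0.1413

Step 3 — cumulative fraction after k components = (λ_1 + ... + λ_k) / Σ λ:
  k = 1: 57/92 = 0.6196
  k = 2: (57 + 22)/92 = 79/92 = 0.8587
  k = 3: (57 + 22 + 13)/92 = 92/92 = 1

Summary (fraction, with percent):

explained: PC1 0.6196 (61.96%), PC2 0.2391 (23.91%), PC3 0.1413 (14.13%);  cumulative: 0.6196, 0.8587, 1


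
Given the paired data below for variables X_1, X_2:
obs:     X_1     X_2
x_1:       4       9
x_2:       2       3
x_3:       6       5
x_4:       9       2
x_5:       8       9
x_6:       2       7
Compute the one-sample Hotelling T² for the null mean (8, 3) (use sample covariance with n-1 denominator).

Step 1 — sample mean vector:
  mean(X_1) = (4 + 2 + 6 + 9 + 8 + 2) / 6 = 31/6 = 5.1667
  mean(X_2) = (9 + 3 + 5 + 2 + 9 + 7) / 6 = 35/6 = 5.8333
  x̄ = (5.1667, 5.8333),  deviation x̄ - mu_0 = (5.1667, 5.8333) - (8, 3) = (-2.8333, 2.8333).

Step 2 — sample covariance matrix, S[i,j] = (1/(n-1)) · Σ_k (x_{k,i} - mean_i) · (x_{k,j} - mean_j), divisor n-1 = 5:
  S[X_1,X_1] = ((-1.1667)·(-1.1667) + (-3.1667)·(-3.1667) + (0.8333)·(0.8333) + (3.8333)·(3.8333) + (2.8333)·(2.8333) + (-3.1667)·(-3.1667)) / 5 = 44.8333/5 = 8.9667
  S[X_1,X_2] = ((-1.1667)·(3.1667) + (-3.1667)·(-2.8333) + (0.8333)·(-0.8333) + (3.8333)·(-3.8333) + (2.8333)·(3.1667) + (-3.1667)·(1.1667)) / 5 = -4.8333/5 = -0.9667
  S[X_2,X_2] = ((3.1667)·(3.1667) + (-2.8333)·(-2.8333) + (-0.8333)·(-0.8333) + (-3.8333)·(-3.8333) + (3.1667)·(3.1667) + (1.1667)·(1.1667)) / 5 = 44.8333/5 = 8.9667
  S = [[8.9667, -0.9667],
 [-0.9667, 8.9667]].

Step 3 — invert S. det(S) = 8.9667·8.9667 - (-0.9667)² = 79.4667.
  S^{-1} = (1/det) · [[d, -b], [-b, a]] = [[0.1128, 0.0122],
 [0.0122, 0.1128]].

Step 4 — quadratic form (x̄ - mu_0)^T · S^{-1} · (x̄ - mu_0):
  S^{-1} · (x̄ - mu_0) = (-0.2852, 0.2852),
  (x̄ - mu_0)^T · [...] = (-2.8333)·(-0.2852) + (2.8333)·(0.2852) = 1.6163.

Step 5 — scale by n: T² = 6 · 1.6163 = 9.698.

T² ≈ 9.698


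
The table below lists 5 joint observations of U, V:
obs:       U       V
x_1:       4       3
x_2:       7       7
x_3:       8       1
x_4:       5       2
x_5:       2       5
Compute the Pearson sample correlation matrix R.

Step 1 — column means:
  mean(U) = (4 + 7 + 8 + 5 + 2) / 5 = 26/5 = 5.2
  mean(V) = (3 + 7 + 1 + 2 + 5) / 5 = 18/5 = 3.6

Step 2 — sample variances and covariances s[i,j] = (1/(n-1)) · Σ_k (x_{k,i} - mean_i) · (x_{k,j} - mean_j), with n-1 = 4:
  s[U,U] = ((-1.2)·(-1.2) + (1.8)·(1.8) + (2.8)·(2.8) + (-0.2)·(-0.2) + (-3.2)·(-3.2)) / 4 = 22.8/4 = 5.7
  s[U,V] = ((-1.2)·(-0.6) + (1.8)·(3.4) + (2.8)·(-2.6) + (-0.2)·(-1.6) + (-3.2)·(1.4)) / 4 = -4.6/4 = -1.15
  s[V,V] = ((-0.6)·(-0.6) + (3.4)·(3.4) + (-2.6)·(-2.6) + (-1.6)·(-1.6) + (1.4)·(1.4)) / 4 = 23.2/4 = 5.8
  Sample standard deviations s_i = √(s[i,i]):
  s(U) = √(5.7) = 2.3875
  s(V) = √(5.8) = 2.4083

Step 3 — r_{ij} = s_{ij} / (s_i · s_j):
  r[U,U] = 1 (diagonal).
  r[U,V] = -1.15 / (2.3875 · 2.4083) = -1.15 / 5.7498 = -0.2
  r[V,V] = 1 (diagonal).

R is symmetric with unit diagonal. Assembling:

R = [[1, -0.2],
 [-0.2, 1]]


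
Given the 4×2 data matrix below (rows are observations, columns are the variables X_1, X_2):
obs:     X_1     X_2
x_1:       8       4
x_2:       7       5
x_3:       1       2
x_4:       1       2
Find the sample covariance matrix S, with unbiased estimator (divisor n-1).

Step 1 — column means:
  mean(X_1) = (8 + 7 + 1 + 1) / 4 = 17/4 = 4.25
  mean(X_2) = (4 + 5 + 2 + 2) / 4 = 13/4 = 3.25

Step 2 — sample covariance S[i,j] = (1/(n-1)) · Σ_k (x_{k,i} - mean_i) · (x_{k,j} - mean_j), with n-1 = 3.
  S[X_1,X_1] = ((3.75)·(3.75) + (2.75)·(2.75) + (-3.25)·(-3.25) + (-3.25)·(-3.25)) / 3 = 42.75/3 = 14.25
  S[X_1,X_2] = ((3.75)·(0.75) + (2.75)·(1.75) + (-3.25)·(-1.25) + (-3.25)·(-1.25)) / 3 = 15.75/3 = 5.25
  S[X_2,X_2] = ((0.75)·(0.75) + (1.75)·(1.75) + (-1.25)·(-1.25) + (-1.25)·(-1.25)) / 3 = 6.75/3 = 2.25

S is symmetric (S[j,i] = S[i,j]). Assembling:

S = [[14.25, 5.25],
 [5.25, 2.25]]


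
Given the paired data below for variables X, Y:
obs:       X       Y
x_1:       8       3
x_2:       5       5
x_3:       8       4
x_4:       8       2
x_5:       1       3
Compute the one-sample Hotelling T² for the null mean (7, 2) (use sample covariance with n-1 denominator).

Step 1 — sample mean vector:
  mean(X) = (8 + 5 + 8 + 8 + 1) / 5 = 30/5 = 6
  mean(Y) = (3 + 5 + 4 + 2 + 3) / 5 = 17/5 = 3.4
  x̄ = (6, 3.4),  deviation x̄ - mu_0 = (6, 3.4) - (7, 2) = (-1, 1.4).

Step 2 — sample covariance matrix, S[i,j] = (1/(n-1)) · Σ_k (x_{k,i} - mean_i) · (x_{k,j} - mean_j), divisor n-1 = 4:
  S[X,X] = ((2)·(2) + (-1)·(-1) + (2)·(2) + (2)·(2) + (-5)·(-5)) / 4 = 38/4 = 9.5
  S[X,Y] = ((2)·(-0.4) + (-1)·(1.6) + (2)·(0.6) + (2)·(-1.4) + (-5)·(-0.4)) / 4 = -2/4 = -0.5
  S[Y,Y] = ((-0.4)·(-0.4) + (1.6)·(1.6) + (0.6)·(0.6) + (-1.4)·(-1.4) + (-0.4)·(-0.4)) / 4 = 5.2/4 = 1.3
  S = [[9.5, -0.5],
 [-0.5, 1.3]].

Step 3 — invert S. det(S) = 9.5·1.3 - (-0.5)² = 12.1.
  S^{-1} = (1/det) · [[d, -b], [-b, a]] = [[0.1074, 0.0413],
 [0.0413, 0.7851]].

Step 4 — quadratic form (x̄ - mu_0)^T · S^{-1} · (x̄ - mu_0):
  S^{-1} · (x̄ - mu_0) = (-0.0496, 1.0579),
  (x̄ - mu_0)^T · [...] = (-1)·(-0.0496) + (1.4)·(1.0579) = 1.5306.

Step 5 — scale by n: T² = 5 · 1.5306 = 7.6529.

T² ≈ 7.6529


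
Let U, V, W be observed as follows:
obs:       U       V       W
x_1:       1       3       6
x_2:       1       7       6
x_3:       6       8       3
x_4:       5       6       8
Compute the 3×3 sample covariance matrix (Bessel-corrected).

Step 1 — column means:
  mean(U) = (1 + 1 + 6 + 5) / 4 = 13/4 = 3.25
  mean(V) = (3 + 7 + 8 + 6) / 4 = 24/4 = 6
  mean(W) = (6 + 6 + 3 + 8) / 4 = 23/4 = 5.75

Step 2 — sample covariance S[i,j] = (1/(n-1)) · Σ_k (x_{k,i} - mean_i) · (x_{k,j} - mean_j), with n-1 = 3.
  S[U,U] = ((-2.25)·(-2.25) + (-2.25)·(-2.25) + (2.75)·(2.75) + (1.75)·(1.75)) / 3 = 20.75/3 = 6.9167
  S[U,V] = ((-2.25)·(-3) + (-2.25)·(1) + (2.75)·(2) + (1.75)·(0)) / 3 = 10/3 = 3.3333
  S[U,W] = ((-2.25)·(0.25) + (-2.25)·(0.25) + (2.75)·(-2.75) + (1.75)·(2.25)) / 3 = -4.75/3 = -1.5833
  S[V,V] = ((-3)·(-3) + (1)·(1) + (2)·(2) + (0)·(0)) / 3 = 14/3 = 4.6667
  S[V,W] = ((-3)·(0.25) + (1)·(0.25) + (2)·(-2.75) + (0)·(2.25)) / 3 = -6/3 = -2
  S[W,W] = ((0.25)·(0.25) + (0.25)·(0.25) + (-2.75)·(-2.75) + (2.25)·(2.25)) / 3 = 12.75/3 = 4.25

S is symmetric (S[j,i] = S[i,j]). Assembling:

S = [[6.9167, 3.3333, -1.5833],
 [3.3333, 4.6667, -2],
 [-1.5833, -2, 4.25]]


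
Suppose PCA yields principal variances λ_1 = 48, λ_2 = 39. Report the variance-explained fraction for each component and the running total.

Step 1 — total variance = trace(Sigma) = Σ λ_i = 48 + 39 = 87.

Step 2 — fraction explained by component i = λ_i / Σ λ:
  PC1: 48/87 = 0.5517
  PC2: 39/87 = 0.4483

Step 3 — cumulative fraction after k components = (λ_1 + ... + λ_k) / Σ λ:
  k = 1: 48/87 = 0.5517
  k = 2: (48 + 39)/87 = 87/87 = 1

Summary (fraction, with percent):

explained: PC1 0.5517 (55.17%), PC2 0.4483 (44.83%);  cumulative: 0.5517, 1


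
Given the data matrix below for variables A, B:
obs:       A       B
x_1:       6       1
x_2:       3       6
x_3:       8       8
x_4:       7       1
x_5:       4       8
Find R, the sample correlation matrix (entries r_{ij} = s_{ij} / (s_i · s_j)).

Step 1 — column means:
  mean(A) = (6 + 3 + 8 + 7 + 4) / 5 = 28/5 = 5.6
  mean(B) = (1 + 6 + 8 + 1 + 8) / 5 = 24/5 = 4.8

Step 2 — sample variances and covariances s[i,j] = (1/(n-1)) · Σ_k (x_{k,i} - mean_i) · (x_{k,j} - mean_j), with n-1 = 4:
  s[A,A] = ((0.4)·(0.4) + (-2.6)·(-2.6) + (2.4)·(2.4) + (1.4)·(1.4) + (-1.6)·(-1.6)) / 4 = 17.2/4 = 4.3
  s[A,B] = ((0.4)·(-3.8) + (-2.6)·(1.2) + (2.4)·(3.2) + (1.4)·(-3.8) + (-1.6)·(3.2)) / 4 = -7.4/4 = -1.85
  s[B,B] = ((-3.8)·(-3.8) + (1.2)·(1.2) + (3.2)·(3.2) + (-3.8)·(-3.8) + (3.2)·(3.2)) / 4 = 50.8/4 = 12.7
  Sample standard deviations s_i = √(s[i,i]):
  s(A) = √(4.3) = 2.0736
  s(B) = √(12.7) = 3.5637

Step 3 — r_{ij} = s_{ij} / (s_i · s_j):
  r[A,A] = 1 (diagonal).
  r[A,B] = -1.85 / (2.0736 · 3.5637) = -1.85 / 7.3899 = -0.2503
  r[B,B] = 1 (diagonal).

R is symmetric with unit diagonal. Assembling:

R = [[1, -0.2503],
 [-0.2503, 1]]


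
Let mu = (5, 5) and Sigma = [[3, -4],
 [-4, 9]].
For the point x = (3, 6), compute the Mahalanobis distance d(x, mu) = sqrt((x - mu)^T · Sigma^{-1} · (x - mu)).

Step 1 — centre the observation: (x - mu) = (-2, 1).

Step 2 — invert Sigma. det(Sigma) = 3·9 - (-4)² = 11.
  Sigma^{-1} = (1/det) · [[d, -b], [-b, a]] = [[0.8182, 0.3636],
 [0.3636, 0.2727]].

Step 3 — form the quadratic (x - mu)^T · Sigma^{-1} · (x - mu):
  Sigma^{-1} · (x - mu) = (-1.2727, -0.4545).
  (x - mu)^T · [Sigma^{-1} · (x - mu)] = (-2)·(-1.2727) + (1)·(-0.4545) = 2.0909.

Step 4 — take square root: d = √(2.0909) ≈ 1.446.

d(x, mu) = √(2.0909) ≈ 1.446


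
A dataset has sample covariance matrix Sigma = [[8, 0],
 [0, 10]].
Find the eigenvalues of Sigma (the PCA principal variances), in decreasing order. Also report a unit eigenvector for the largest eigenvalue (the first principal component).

Step 1 — characteristic polynomial of 2×2 Sigma:
  det(Sigma - λI) = λ² - trace · λ + det = 0.
  trace = 8 + 10 = 18, det = 8·10 - (0)² = 80.
Step 2 — discriminant:
  Δ = trace² - 4·det = 324 - 320 = 4.
Step 3 — eigenvalues:
  λ = (trace ± √Δ)/2 = (18 ± 2)/2,
  λ_1 = 10,  λ_2 = 8.

Step 4 — unit eigenvector for λ_1: Sigma is diagonal, so its eigenvectors are the coordinate axes. λ_1 = 10 is the diagonal entry on the second coordinate axis, hence
  v_1 = (0, 1) (||v_1|| = 1).

λ_1 = 10,  λ_2 = 8;  v_1 ≈ (0, 1)


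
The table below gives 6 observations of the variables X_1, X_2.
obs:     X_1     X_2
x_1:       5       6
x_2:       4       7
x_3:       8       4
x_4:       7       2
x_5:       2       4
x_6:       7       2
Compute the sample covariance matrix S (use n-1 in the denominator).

Step 1 — column means:
  mean(X_1) = (5 + 4 + 8 + 7 + 2 + 7) / 6 = 33/6 = 5.5
  mean(X_2) = (6 + 7 + 4 + 2 + 4 + 2) / 6 = 25/6 = 4.1667

Step 2 — sample covariance S[i,j] = (1/(n-1)) · Σ_k (x_{k,i} - mean_i) · (x_{k,j} - mean_j), with n-1 = 5.
  S[X_1,X_1] = ((-0.5)·(-0.5) + (-1.5)·(-1.5) + (2.5)·(2.5) + (1.5)·(1.5) + (-3.5)·(-3.5) + (1.5)·(1.5)) / 5 = 25.5/5 = 5.1
  S[X_1,X_2] = ((-0.5)·(1.8333) + (-1.5)·(2.8333) + (2.5)·(-0.1667) + (1.5)·(-2.1667) + (-3.5)·(-0.1667) + (1.5)·(-2.1667)) / 5 = -11.5/5 = -2.3
  S[X_2,X_2] = ((1.8333)·(1.8333) + (2.8333)·(2.8333) + (-0.1667)·(-0.1667) + (-2.1667)·(-2.1667) + (-0.1667)·(-0.1667) + (-2.1667)·(-2.1667)) / 5 = 20.8333/5 = 4.1667

S is symmetric (S[j,i] = S[i,j]). Assembling:

S = [[5.1, -2.3],
 [-2.3, 4.1667]]


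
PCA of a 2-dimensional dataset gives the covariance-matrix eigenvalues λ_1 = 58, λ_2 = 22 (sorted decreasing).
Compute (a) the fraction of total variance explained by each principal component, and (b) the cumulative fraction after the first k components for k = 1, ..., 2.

Step 1 — total variance = trace(Sigma) = Σ λ_i = 58 + 22 = 80.

Step 2 — fraction explained by component i = λ_i / Σ λ:
  PC1: 58/80 = 0.725
  PC2: 22/80 = 0.275

Step 3 — cumulative fraction after k components = (λ_1 + ... + λ_k) / Σ λ:
  k = 1: 58/80 = 0.725
  k = 2: (58 + 22)/80 = 80/80 = 1

Summary (fraction, with percent):

explained: PC1 0.725 (72.5%), PC2 0.275 (27.5%);  cumulative: 0.725, 1


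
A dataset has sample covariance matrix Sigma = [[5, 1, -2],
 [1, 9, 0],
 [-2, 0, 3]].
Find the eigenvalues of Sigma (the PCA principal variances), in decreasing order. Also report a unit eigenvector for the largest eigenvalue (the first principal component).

Step 1 — characteristic polynomial p(λ) = det(λI - Sigma) = λ³ - tr·λ² + c_1·λ - det, where tr = trace, c_1 = sum of the principal 2×2 minors, det = det(Sigma):
  tr = 5 + 9 + 3 = 17,
  c_1 = (5·9 - (1)²) + (5·3 - (-2)²) + (9·3 - (0)²) = 44 + 11 + 27 = 82,
  det = 5·(9·3 - (0)²) - (1)·((1)·3 - (0)·(-2)) + (-2)·((1)·(0) - 9·(-2)) = 5·(27) - (1)·(3) + (-2)·(18) = 96.
  So p(λ) = λ³ - 17λ² + 82λ - 96.
Step 2 — look for an integer root (rational root theorem: any rational root is an integer divisor of 96). Testing λ = 6:
  p(6) = 216 - 612 + 492 - 96 = 0  ✓
  Dividing out (λ - 6): p(λ) = (λ - 6)(λ² - 11λ + 16).
Step 3 — remaining eigenvalues from the quadratic λ² - 11λ + 16 = 0:
  Δ = 11² - 4·16 = 121 - 64 = 57,  λ = (11 ± √57)/2 = (11 ± 7.5498)/2 ≈ 9.2749 or 1.7251.
  Sorted: λ_1 = 9.2749,  λ_2 = 6,  λ_3 = 1.7251  (check: sum = 17 = tr ✓).

Step 4 — unit eigenvector for λ_1 ≈ 9.2749: v spans the null space of (Sigma - λ_1 I), whose rows are
  r_1 = (-4.2749, 1, -2),  r_2 = (1, -0.2749, 0),  r_3 = (-2, 0, -6.2749).
  v is orthogonal to every row, so take v ∝ r_1 × r_3 = ((1)·(-6.2749) - (-2)·(0), (-2)·(-2) - (-4.2749)·(-6.2749), (-4.2749)·(0) - (1)·(-2)) ≈ (-6.2749, -22.8248, 2).
  Rescale (multiply by -1 so the first nonzero entry is positive): u = (6.2749, 22.8248, -2).
  ||u|| = √((6.2749)² + (22.8248)² + (-2)²) = √(564.3439) ≈ 23.7559,  v_1 = u/||u|| ≈ (0.2641, 0.9608, -0.0842) (||v_1|| = 1).

λ_1 = 9.2749,  λ_2 = 6,  λ_3 = 1.7251;  v_1 ≈ (0.2641, 0.9608, -0.0842)
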